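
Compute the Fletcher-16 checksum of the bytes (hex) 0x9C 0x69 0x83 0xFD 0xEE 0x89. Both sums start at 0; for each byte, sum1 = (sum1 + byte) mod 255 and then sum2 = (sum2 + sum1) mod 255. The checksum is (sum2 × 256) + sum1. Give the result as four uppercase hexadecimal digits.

Running sums (mod 255):
  after byte 0 (0x9C): sum1=156, sum2=156
  after byte 1 (0x69): sum1=6, sum2=162
  after byte 2 (0x83): sum1=137, sum2=44
  after byte 3 (0xFD): sum1=135, sum2=179
  after byte 4 (0xEE): sum1=118, sum2=42
  after byte 5 (0x89): sum1=0, sum2=42
Checksum = sum2·256 + sum1 = 42·256 + 0 = 10752 = 0x2A00.

2A00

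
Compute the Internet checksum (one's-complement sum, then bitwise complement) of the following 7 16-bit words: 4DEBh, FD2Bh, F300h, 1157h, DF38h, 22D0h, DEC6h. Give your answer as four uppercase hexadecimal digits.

One's-complement addition (fold any carry out of bit 15 back into bit 0):
  0x4DEB + 0xFD2B = 0x14B16 → wrap carry → 0x4B17
  0x4B17 + 0xF300 = 0x13E17 → wrap carry → 0x3E18
  0x3E18 + 0x1157 = 0x04F6F
  0x4F6F + 0xDF38 = 0x12EA7 → wrap carry → 0x2EA8
  0x2EA8 + 0x22D0 = 0x05178
  0x5178 + 0xDEC6 = 0x1303E → wrap carry → 0x303F
One's-complement sum = 0x303F.
Checksum = ~0x303F & 0xFFFF = 0xCFC0.

CFC0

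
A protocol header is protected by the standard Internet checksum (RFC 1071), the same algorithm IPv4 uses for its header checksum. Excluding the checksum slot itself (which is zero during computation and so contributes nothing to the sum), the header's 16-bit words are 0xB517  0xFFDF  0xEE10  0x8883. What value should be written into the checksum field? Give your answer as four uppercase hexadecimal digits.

One's-complement addition (fold any carry out of bit 15 back into bit 0):
  0xB517 + 0xFFDF = 0x1B4F6 → wrap carry → 0xB4F7
  0xB4F7 + 0xEE10 = 0x1A307 → wrap carry → 0xA308
  0xA308 + 0x8883 = 0x12B8B → wrap carry → 0x2B8C
One's-complement sum = 0x2B8C.
Checksum = ~0x2B8C & 0xFFFF = 0xD473.

D473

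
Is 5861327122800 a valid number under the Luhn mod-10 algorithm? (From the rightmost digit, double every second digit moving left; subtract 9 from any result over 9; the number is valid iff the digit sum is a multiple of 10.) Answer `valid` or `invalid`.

From the right, keep odd positions and double even positions (subtract 9 from any doubled value over 9):
  doubled (positions 2,4,...): 0 4 2 4 2 7 → sum 19
  kept (positions 1,3,...): 0 8 2 7 3 6 5 → sum 31
Total = 50.
50 mod 10 = 0, so the number is valid.

valid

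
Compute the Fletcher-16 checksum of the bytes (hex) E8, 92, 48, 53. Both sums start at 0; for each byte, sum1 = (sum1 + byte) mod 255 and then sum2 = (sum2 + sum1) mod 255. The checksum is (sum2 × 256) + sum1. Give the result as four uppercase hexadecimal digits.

3F17

Running sums (mod 255):
  after byte 0 (E8): sum1=232, sum2=232
  after byte 1 (92): sum1=123, sum2=100
  after byte 2 (48): sum1=195, sum2=40
  after byte 3 (53): sum1=23, sum2=63
Checksum = sum2·256 + sum1 = 63·256 + 23 = 16151 = 0x3F17.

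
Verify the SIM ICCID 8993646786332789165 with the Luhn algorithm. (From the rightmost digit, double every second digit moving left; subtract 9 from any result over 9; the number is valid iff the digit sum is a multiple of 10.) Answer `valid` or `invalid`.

valid

From the right, keep odd positions and double even positions (subtract 9 from any doubled value over 9):
  doubled (positions 2,4,...): 3 9 5 6 3 5 8 6 9 → sum 54
  kept (positions 1,3,...): 5 1 8 2 3 8 6 6 9 8 → sum 56
Total = 110.
110 mod 10 = 0, so the number is valid.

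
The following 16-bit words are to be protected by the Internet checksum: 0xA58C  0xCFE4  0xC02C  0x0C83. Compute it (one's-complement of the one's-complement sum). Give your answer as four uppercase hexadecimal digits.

BDDE

One's-complement addition (fold any carry out of bit 15 back into bit 0):
  0xA58C + 0xCFE4 = 0x17570 → wrap carry → 0x7571
  0x7571 + 0xC02C = 0x1359D → wrap carry → 0x359E
  0x359E + 0x0C83 = 0x04221
One's-complement sum = 0x4221.
Checksum = ~0x4221 & 0xFFFF = 0xBDDE.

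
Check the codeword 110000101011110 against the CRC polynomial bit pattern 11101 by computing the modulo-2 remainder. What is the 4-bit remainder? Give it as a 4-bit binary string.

Modulo-2 division of 110000101011110 by 11101:
  pos 0: 11000 XOR 11101 = 00101
  pos 2: 10101 XOR 11101 = 01000
  pos 3: 10000 XOR 11101 = 01101
  pos 4: 11011 XOR 11101 = 00110
  pos 6: 11001 XOR 11101 = 00100
  pos 8: 10011 XOR 11101 = 01110
  pos 9: 11101 XOR 11101 = 00000
Remainder = 0000 (zero — the frame passes the CRC check).

0000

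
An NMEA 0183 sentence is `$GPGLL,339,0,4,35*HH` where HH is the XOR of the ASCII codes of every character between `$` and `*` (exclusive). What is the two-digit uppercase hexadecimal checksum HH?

XOR the ASCII codes of the payload characters:
  'G' = 0x47 → acc = 0x47
  'P' = 0x50 → acc = 0x17
  'G' = 0x47 → acc = 0x50
  'L' = 0x4C → acc = 0x1C
  'L' = 0x4C → acc = 0x50
  ',' = 0x2C → acc = 0x7C
  '3' = 0x33 → acc = 0x4F
  '3' = 0x33 → acc = 0x7C
  '9' = 0x39 → acc = 0x45
  ',' = 0x2C → acc = 0x69
  '0' = 0x30 → acc = 0x59
  ',' = 0x2C → acc = 0x75
  '4' = 0x34 → acc = 0x41
  ',' = 0x2C → acc = 0x6D
  '3' = 0x33 → acc = 0x5E
  '5' = 0x35 → acc = 0x6B
Checksum = 0x6B.

6B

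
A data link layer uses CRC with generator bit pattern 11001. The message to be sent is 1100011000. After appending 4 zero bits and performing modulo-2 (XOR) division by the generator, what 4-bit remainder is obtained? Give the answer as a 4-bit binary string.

Append 4 zeros: 11000110000000. Divide by 11001 (XOR where the leading bit is 1):
  pos 0: 11000 XOR 11001 = 00001
  pos 4: 11100 XOR 11001 = 00101
  pos 6: 10100 XOR 11001 = 01101
  pos 7: 11010 XOR 11001 = 00011
Remainder (last 4 bits) = 1100. This is the CRC / FCS.

1100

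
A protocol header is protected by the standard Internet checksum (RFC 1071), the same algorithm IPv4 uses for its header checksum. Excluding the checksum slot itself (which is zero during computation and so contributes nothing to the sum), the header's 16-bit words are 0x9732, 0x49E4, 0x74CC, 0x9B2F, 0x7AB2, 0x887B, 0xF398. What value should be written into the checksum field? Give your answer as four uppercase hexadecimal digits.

1826

One's-complement addition (fold any carry out of bit 15 back into bit 0):
  0x9732 + 0x49E4 = 0x0E116
  0xE116 + 0x74CC = 0x155E2 → wrap carry → 0x55E3
  0x55E3 + 0x9B2F = 0x0F112
  0xF112 + 0x7AB2 = 0x16BC4 → wrap carry → 0x6BC5
  0x6BC5 + 0x887B = 0x0F440
  0xF440 + 0xF398 = 0x1E7D8 → wrap carry → 0xE7D9
One's-complement sum = 0xE7D9.
Checksum = ~0xE7D9 & 0xFFFF = 0x1826.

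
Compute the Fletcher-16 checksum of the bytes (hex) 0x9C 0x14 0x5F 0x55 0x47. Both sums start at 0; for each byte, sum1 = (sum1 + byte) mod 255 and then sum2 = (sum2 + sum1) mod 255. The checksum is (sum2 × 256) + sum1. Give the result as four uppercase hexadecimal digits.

6FAC

Running sums (mod 255):
  after byte 0 (0x9C): sum1=156, sum2=156
  after byte 1 (0x14): sum1=176, sum2=77
  after byte 2 (0x5F): sum1=16, sum2=93
  after byte 3 (0x55): sum1=101, sum2=194
  after byte 4 (0x47): sum1=172, sum2=111
Checksum = sum2·256 + sum1 = 111·256 + 172 = 28588 = 0x6FAC.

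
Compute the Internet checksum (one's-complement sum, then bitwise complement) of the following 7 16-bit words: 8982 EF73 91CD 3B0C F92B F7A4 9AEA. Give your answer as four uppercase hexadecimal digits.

2E74

One's-complement addition (fold any carry out of bit 15 back into bit 0):
  0x8982 + 0xEF73 = 0x178F5 → wrap carry → 0x78F6
  0x78F6 + 0x91CD = 0x10AC3 → wrap carry → 0x0AC4
  0x0AC4 + 0x3B0C = 0x045D0
  0x45D0 + 0xF92B = 0x13EFB → wrap carry → 0x3EFC
  0x3EFC + 0xF7A4 = 0x136A0 → wrap carry → 0x36A1
  0x36A1 + 0x9AEA = 0x0D18B
One's-complement sum = 0xD18B.
Checksum = ~0xD18B & 0xFFFF = 0x2E74.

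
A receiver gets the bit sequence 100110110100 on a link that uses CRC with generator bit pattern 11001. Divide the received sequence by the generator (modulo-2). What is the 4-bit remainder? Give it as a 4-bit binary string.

Modulo-2 division of 100110110100 by 11001:
  pos 0: 10011 XOR 11001 = 01010
  pos 1: 10100 XOR 11001 = 01101
  pos 2: 11011 XOR 11001 = 00010
  pos 5: 10101 XOR 11001 = 01100
  pos 6: 11000 XOR 11001 = 00001
Remainder = 0010 (nonzero — an error is detected).

0010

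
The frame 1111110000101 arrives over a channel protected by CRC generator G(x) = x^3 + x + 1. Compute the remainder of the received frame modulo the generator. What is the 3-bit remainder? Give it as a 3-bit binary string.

Modulo-2 division of 1111110000101 by 1011:
  pos 0: 1111 XOR 1011 = 0100
  pos 1: 1001 XOR 1011 = 0010
  pos 3: 1010 XOR 1011 = 0001
  pos 6: 1000 XOR 1011 = 0011
  pos 8: 1110 XOR 1011 = 0101
  pos 9: 1011 XOR 1011 = 0000
Remainder = 000 (zero — the frame passes the CRC check).

000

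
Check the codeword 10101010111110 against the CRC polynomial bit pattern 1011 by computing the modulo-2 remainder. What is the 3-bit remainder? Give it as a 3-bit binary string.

010

Modulo-2 division of 10101010111110 by 1011:
  pos 0: 1010 XOR 1011 = 0001
  pos 3: 1101 XOR 1011 = 0110
  pos 4: 1100 XOR 1011 = 0111
  pos 5: 1111 XOR 1011 = 0100
  pos 6: 1001 XOR 1011 = 0010
  pos 8: 1011 XOR 1011 = 0000
Remainder = 010 (nonzero — an error is detected).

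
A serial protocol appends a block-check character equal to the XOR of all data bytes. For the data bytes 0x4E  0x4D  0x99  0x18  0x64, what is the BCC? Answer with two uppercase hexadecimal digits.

E6

XOR the bytes together:
  start with 0x4E
  0x4E ⊕ 0x4D = 0x03
  0x03 ⊕ 0x99 = 0x9A
  0x9A ⊕ 0x18 = 0x82
  0x82 ⊕ 0x64 = 0xE6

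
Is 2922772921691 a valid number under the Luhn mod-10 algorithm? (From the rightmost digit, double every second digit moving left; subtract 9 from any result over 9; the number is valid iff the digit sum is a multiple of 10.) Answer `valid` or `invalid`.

valid

From the right, keep odd positions and double even positions (subtract 9 from any doubled value over 9):
  doubled (positions 2,4,...): 9 2 9 5 4 9 → sum 38
  kept (positions 1,3,...): 1 6 2 2 7 2 2 → sum 22
Total = 60.
60 mod 10 = 0, so the number is valid.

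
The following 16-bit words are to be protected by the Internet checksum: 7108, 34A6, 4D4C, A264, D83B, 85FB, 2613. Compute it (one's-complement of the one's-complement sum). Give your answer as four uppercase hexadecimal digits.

E655

One's-complement addition (fold any carry out of bit 15 back into bit 0):
  0x7108 + 0x34A6 = 0x0A5AE
  0xA5AE + 0x4D4C = 0x0F2FA
  0xF2FA + 0xA264 = 0x1955E → wrap carry → 0x955F
  0x955F + 0xD83B = 0x16D9A → wrap carry → 0x6D9B
  0x6D9B + 0x85FB = 0x0F396
  0xF396 + 0x2613 = 0x119A9 → wrap carry → 0x19AA
One's-complement sum = 0x19AA.
Checksum = ~0x19AA & 0xFFFF = 0xE655.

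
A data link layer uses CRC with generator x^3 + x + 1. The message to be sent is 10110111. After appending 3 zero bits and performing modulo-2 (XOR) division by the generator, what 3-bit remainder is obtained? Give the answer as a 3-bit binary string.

Append 3 zeros: 10110111000. Divide by 1011 (XOR where the leading bit is 1):
  pos 0: 1011 XOR 1011 = 0000
  pos 5: 1110 XOR 1011 = 0101
  pos 6: 1010 XOR 1011 = 0001
Remainder (last 3 bits) = 010. This is the CRC / FCS.

010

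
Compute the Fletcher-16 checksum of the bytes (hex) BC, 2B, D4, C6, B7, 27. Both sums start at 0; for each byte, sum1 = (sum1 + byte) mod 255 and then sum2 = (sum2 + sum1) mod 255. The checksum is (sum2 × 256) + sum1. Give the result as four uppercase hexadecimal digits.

Running sums (mod 255):
  after byte 0 (BC): sum1=188, sum2=188
  after byte 1 (2B): sum1=231, sum2=164
  after byte 2 (D4): sum1=188, sum2=97
  after byte 3 (C6): sum1=131, sum2=228
  after byte 4 (B7): sum1=59, sum2=32
  after byte 5 (27): sum1=98, sum2=130
Checksum = sum2·256 + sum1 = 130·256 + 98 = 33378 = 0x8262.

8262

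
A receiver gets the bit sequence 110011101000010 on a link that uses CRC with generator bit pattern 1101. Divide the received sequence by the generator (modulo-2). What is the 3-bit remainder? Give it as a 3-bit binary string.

000

Modulo-2 division of 110011101000010 by 1101:
  pos 0: 1100 XOR 1101 = 0001
  pos 3: 1111 XOR 1101 = 0010
  pos 5: 1001 XOR 1101 = 0100
  pos 6: 1000 XOR 1101 = 0101
  pos 7: 1010 XOR 1101 = 0111
  pos 8: 1110 XOR 1101 = 0011
  pos 10: 1101 XOR 1101 = 0000
Remainder = 000 (zero — the frame passes the CRC check).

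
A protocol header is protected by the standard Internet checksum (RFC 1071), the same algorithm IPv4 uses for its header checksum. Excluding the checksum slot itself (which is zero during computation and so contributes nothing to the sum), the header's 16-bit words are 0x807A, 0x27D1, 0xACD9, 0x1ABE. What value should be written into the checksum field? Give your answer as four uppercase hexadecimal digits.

One's-complement addition (fold any carry out of bit 15 back into bit 0):
  0x807A + 0x27D1 = 0x0A84B
  0xA84B + 0xACD9 = 0x15524 → wrap carry → 0x5525
  0x5525 + 0x1ABE = 0x06FE3
One's-complement sum = 0x6FE3.
Checksum = ~0x6FE3 & 0xFFFF = 0x901C.

901C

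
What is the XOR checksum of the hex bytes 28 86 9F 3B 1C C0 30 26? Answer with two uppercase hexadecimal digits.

XOR the bytes together:
  start with 0x28
  0x28 ⊕ 0x86 = 0xAE
  0xAE ⊕ 0x9F = 0x31
  0x31 ⊕ 0x3B = 0x0A
  0x0A ⊕ 0x1C = 0x16
  0x16 ⊕ 0xC0 = 0xD6
  0xD6 ⊕ 0x30 = 0xE6
  0xE6 ⊕ 0x26 = 0xC0

C0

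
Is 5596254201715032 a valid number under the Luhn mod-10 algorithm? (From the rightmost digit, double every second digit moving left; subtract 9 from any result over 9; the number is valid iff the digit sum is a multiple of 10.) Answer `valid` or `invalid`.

From the right, keep odd positions and double even positions (subtract 9 from any doubled value over 9):
  doubled (positions 2,4,...): 6 1 5 0 8 4 9 1 → sum 34
  kept (positions 1,3,...): 2 0 1 1 2 5 6 5 → sum 22
Total = 56.
56 mod 10 = 6, so the number is invalid.

invalid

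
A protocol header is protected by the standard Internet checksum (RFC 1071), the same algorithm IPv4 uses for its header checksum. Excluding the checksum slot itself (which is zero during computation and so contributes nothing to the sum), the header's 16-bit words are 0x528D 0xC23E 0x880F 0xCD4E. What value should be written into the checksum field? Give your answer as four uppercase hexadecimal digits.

95D5

One's-complement addition (fold any carry out of bit 15 back into bit 0):
  0x528D + 0xC23E = 0x114CB → wrap carry → 0x14CC
  0x14CC + 0x880F = 0x09CDB
  0x9CDB + 0xCD4E = 0x16A29 → wrap carry → 0x6A2A
One's-complement sum = 0x6A2A.
Checksum = ~0x6A2A & 0xFFFF = 0x95D5.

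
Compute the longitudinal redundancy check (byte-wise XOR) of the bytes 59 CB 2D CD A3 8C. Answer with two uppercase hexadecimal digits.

XOR the bytes together:
  start with 0x59
  0x59 ⊕ 0xCB = 0x92
  0x92 ⊕ 0x2D = 0xBF
  0xBF ⊕ 0xCD = 0x72
  0x72 ⊕ 0xA3 = 0xD1
  0xD1 ⊕ 0x8C = 0x5D

5D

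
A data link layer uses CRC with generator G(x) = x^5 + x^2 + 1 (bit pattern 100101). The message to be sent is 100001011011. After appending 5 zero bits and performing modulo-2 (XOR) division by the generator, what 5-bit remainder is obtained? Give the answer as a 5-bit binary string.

00100

Append 5 zeros: 10000101101100000. Divide by 100101 (XOR where the leading bit is 1):
  pos 0: 100001 XOR 100101 = 000100
  pos 3: 100011 XOR 100101 = 000110
  pos 6: 110011 XOR 100101 = 010110
  pos 7: 101100 XOR 100101 = 001001
  pos 9: 100100 XOR 100101 = 000001
Remainder (last 5 bits) = 00100. This is the CRC / FCS.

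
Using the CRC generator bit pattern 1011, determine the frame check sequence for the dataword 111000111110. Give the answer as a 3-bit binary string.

100

Append 3 zeros: 111000111110000. Divide by 1011 (XOR where the leading bit is 1):
  pos 0: 1110 XOR 1011 = 0101
  pos 1: 1010 XOR 1011 = 0001
  pos 4: 1011 XOR 1011 = 0000
  pos 8: 1110 XOR 1011 = 0101
  pos 9: 1010 XOR 1011 = 0001
Remainder (last 3 bits) = 100. This is the CRC / FCS.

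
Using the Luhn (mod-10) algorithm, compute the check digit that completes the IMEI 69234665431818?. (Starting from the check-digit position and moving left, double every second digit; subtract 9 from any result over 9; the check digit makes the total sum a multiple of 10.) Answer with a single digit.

Partial digits right→left: 8 1 8 1 3 4 5 6 6 4 3 2 9 6
Double every second digit counting from the check-digit position (so the 1st, 3rd, 5th, ... of the partial from the right).
  doubled (with −9 where >9): 7 7 6 1 3 6 9 → sum 39
  kept as-is: 1 1 4 6 4 2 6 → sum 24
Total = 39 + 24 = 63.
Check digit = (10 − (63 mod 10)) mod 10 = 7.

7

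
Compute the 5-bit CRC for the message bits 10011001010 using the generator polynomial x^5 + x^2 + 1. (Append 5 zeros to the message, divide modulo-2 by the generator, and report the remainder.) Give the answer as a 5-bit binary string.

Append 5 zeros: 1001100101000000. Divide by 100101 (XOR where the leading bit is 1):
  pos 0: 100110 XOR 100101 = 000011
  pos 4: 110101 XOR 100101 = 010000
  pos 5: 100000 XOR 100101 = 000101
  pos 8: 101000 XOR 100101 = 001101
  pos 10: 110100 XOR 100101 = 010001
Remainder (last 5 bits) = 10001. This is the CRC / FCS.

10001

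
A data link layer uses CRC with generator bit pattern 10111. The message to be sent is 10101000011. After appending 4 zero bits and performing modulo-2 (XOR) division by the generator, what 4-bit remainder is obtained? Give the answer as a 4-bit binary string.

Append 4 zeros: 101010000110000. Divide by 10111 (XOR where the leading bit is 1):
  pos 0: 10101 XOR 10111 = 00010
  pos 3: 10000 XOR 10111 = 00111
  pos 5: 11101 XOR 10111 = 01010
  pos 6: 10101 XOR 10111 = 00010
  pos 9: 10000 XOR 10111 = 00111
Remainder (last 4 bits) = 1110. This is the CRC / FCS.

1110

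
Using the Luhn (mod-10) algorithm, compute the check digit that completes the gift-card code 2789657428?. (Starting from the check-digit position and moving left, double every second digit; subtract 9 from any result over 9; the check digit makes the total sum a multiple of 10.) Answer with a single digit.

Partial digits right→left: 8 2 4 7 5 6 9 8 7 2
Double every second digit counting from the check-digit position (so the 1st, 3rd, 5th, ... of the partial from the right).
  doubled (with −9 where >9): 7 8 1 9 5 → sum 30
  kept as-is: 2 7 6 8 2 → sum 25
Total = 30 + 25 = 55.
Check digit = (10 − (55 mod 10)) mod 10 = 5.

5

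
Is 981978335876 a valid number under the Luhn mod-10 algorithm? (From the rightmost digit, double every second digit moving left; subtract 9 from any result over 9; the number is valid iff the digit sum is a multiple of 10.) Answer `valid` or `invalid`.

From the right, keep odd positions and double even positions (subtract 9 from any doubled value over 9):
  doubled (positions 2,4,...): 5 1 6 5 2 9 → sum 28
  kept (positions 1,3,...): 6 8 3 8 9 8 → sum 42
Total = 70.
70 mod 10 = 0, so the number is valid.

valid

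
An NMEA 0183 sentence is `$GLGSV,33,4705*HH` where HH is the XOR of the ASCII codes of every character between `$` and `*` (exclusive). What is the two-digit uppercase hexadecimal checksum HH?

4F

XOR the ASCII codes of the payload characters:
  'G' = 0x47 → acc = 0x47
  'L' = 0x4C → acc = 0x0B
  'G' = 0x47 → acc = 0x4C
  'S' = 0x53 → acc = 0x1F
  'V' = 0x56 → acc = 0x49
  ',' = 0x2C → acc = 0x65
  '3' = 0x33 → acc = 0x56
  '3' = 0x33 → acc = 0x65
  ',' = 0x2C → acc = 0x49
  '4' = 0x34 → acc = 0x7D
  '7' = 0x37 → acc = 0x4A
  '0' = 0x30 → acc = 0x7A
  '5' = 0x35 → acc = 0x4F
Checksum = 0x4F.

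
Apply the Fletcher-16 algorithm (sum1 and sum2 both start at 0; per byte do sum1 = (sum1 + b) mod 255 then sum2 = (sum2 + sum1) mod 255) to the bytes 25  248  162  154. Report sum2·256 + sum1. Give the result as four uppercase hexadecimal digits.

2F4F

Running sums (mod 255):
  after byte 0 (25): sum1=25, sum2=25
  after byte 1 (248): sum1=18, sum2=43
  after byte 2 (162): sum1=180, sum2=223
  after byte 3 (154): sum1=79, sum2=47
Checksum = sum2·256 + sum1 = 47·256 + 79 = 12111 = 0x2F4F.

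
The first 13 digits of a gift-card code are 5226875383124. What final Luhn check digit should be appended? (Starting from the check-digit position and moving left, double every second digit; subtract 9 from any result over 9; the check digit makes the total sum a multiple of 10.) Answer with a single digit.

Partial digits right→left: 4 2 1 3 8 3 5 7 8 6 2 2 5
Double every second digit counting from the check-digit position (so the 1st, 3rd, 5th, ... of the partial from the right).
  doubled (with −9 where >9): 8 2 7 1 7 4 1 → sum 30
  kept as-is: 2 3 3 7 6 2 → sum 23
Total = 30 + 23 = 53.
Check digit = (10 − (53 mod 10)) mod 10 = 7.

7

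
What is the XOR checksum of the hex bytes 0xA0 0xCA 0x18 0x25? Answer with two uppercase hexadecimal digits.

57

XOR the bytes together:
  start with 0xA0
  0xA0 ⊕ 0xCA = 0x6A
  0x6A ⊕ 0x18 = 0x72
  0x72 ⊕ 0x25 = 0x57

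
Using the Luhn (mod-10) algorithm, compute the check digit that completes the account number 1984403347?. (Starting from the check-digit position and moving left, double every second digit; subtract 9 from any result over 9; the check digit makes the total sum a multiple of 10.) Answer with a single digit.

2

Partial digits right→left: 7 4 3 3 0 4 4 8 9 1
Double every second digit counting from the check-digit position (so the 1st, 3rd, 5th, ... of the partial from the right).
  doubled (with −9 where >9): 5 6 0 8 9 → sum 28
  kept as-is: 4 3 4 8 1 → sum 20
Total = 28 + 20 = 48.
Check digit = (10 − (48 mod 10)) mod 10 = 2.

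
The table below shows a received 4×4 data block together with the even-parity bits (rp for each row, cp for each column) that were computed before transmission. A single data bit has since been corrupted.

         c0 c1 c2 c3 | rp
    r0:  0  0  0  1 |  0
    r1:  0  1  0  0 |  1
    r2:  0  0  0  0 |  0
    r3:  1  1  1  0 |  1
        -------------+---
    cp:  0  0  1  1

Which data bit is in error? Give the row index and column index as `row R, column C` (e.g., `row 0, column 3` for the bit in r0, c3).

row 0, column 0

Recompute each row's even parity and compare to rp:
  r0: data parity 1, sent rp 0 → mismatch
  r1: data parity 1, sent rp 1 → ok
  r2: data parity 0, sent rp 0 → ok
  r3: data parity 1, sent rp 1 → ok
Recompute each column's even parity and compare to cp:
  c0: data parity 1, sent cp 0 → mismatch
  c1: data parity 0, sent cp 0 → ok
  c2: data parity 1, sent cp 1 → ok
  c3: data parity 1, sent cp 1 → ok
Exactly one row (r0) and one column (c0) fail → the flipped bit is at their intersection.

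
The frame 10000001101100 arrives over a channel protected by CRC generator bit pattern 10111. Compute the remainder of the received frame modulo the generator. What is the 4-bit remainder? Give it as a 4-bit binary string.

0010

Modulo-2 division of 10000001101100 by 10111:
  pos 0: 10000 XOR 10111 = 00111
  pos 2: 11100 XOR 10111 = 01011
  pos 3: 10111 XOR 10111 = 00000
  pos 8: 10110 XOR 10111 = 00001
Remainder = 0010 (nonzero — an error is detected).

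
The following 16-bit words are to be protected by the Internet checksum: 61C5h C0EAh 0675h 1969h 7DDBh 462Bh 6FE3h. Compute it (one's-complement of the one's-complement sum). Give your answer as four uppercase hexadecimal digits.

8987

One's-complement addition (fold any carry out of bit 15 back into bit 0):
  0x61C5 + 0xC0EA = 0x122AF → wrap carry → 0x22B0
  0x22B0 + 0x0675 = 0x02925
  0x2925 + 0x1969 = 0x0428E
  0x428E + 0x7DDB = 0x0C069
  0xC069 + 0x462B = 0x10694 → wrap carry → 0x0695
  0x0695 + 0x6FE3 = 0x07678
One's-complement sum = 0x7678.
Checksum = ~0x7678 & 0xFFFF = 0x8987.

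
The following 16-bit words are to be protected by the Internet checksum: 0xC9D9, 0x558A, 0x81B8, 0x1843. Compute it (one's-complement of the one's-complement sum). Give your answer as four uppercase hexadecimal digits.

One's-complement addition (fold any carry out of bit 15 back into bit 0):
  0xC9D9 + 0x558A = 0x11F63 → wrap carry → 0x1F64
  0x1F64 + 0x81B8 = 0x0A11C
  0xA11C + 0x1843 = 0x0B95F
One's-complement sum = 0xB95F.
Checksum = ~0xB95F & 0xFFFF = 0x46A0.

46A0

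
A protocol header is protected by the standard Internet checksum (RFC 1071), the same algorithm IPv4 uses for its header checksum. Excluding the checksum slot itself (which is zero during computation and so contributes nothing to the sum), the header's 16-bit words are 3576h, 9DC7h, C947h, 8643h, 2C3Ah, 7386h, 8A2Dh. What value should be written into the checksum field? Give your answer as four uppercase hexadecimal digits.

B348

One's-complement addition (fold any carry out of bit 15 back into bit 0):
  0x3576 + 0x9DC7 = 0x0D33D
  0xD33D + 0xC947 = 0x19C84 → wrap carry → 0x9C85
  0x9C85 + 0x8643 = 0x122C8 → wrap carry → 0x22C9
  0x22C9 + 0x2C3A = 0x04F03
  0x4F03 + 0x7386 = 0x0C289
  0xC289 + 0x8A2D = 0x14CB6 → wrap carry → 0x4CB7
One's-complement sum = 0x4CB7.
Checksum = ~0x4CB7 & 0xFFFF = 0xB348.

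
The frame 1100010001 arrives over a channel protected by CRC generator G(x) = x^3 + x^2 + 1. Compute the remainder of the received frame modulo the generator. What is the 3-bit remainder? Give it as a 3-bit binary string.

000

Modulo-2 division of 1100010001 by 1101:
  pos 0: 1100 XOR 1101 = 0001
  pos 3: 1010 XOR 1101 = 0111
  pos 4: 1110 XOR 1101 = 0011
  pos 6: 1101 XOR 1101 = 0000
Remainder = 000 (zero — the frame passes the CRC check).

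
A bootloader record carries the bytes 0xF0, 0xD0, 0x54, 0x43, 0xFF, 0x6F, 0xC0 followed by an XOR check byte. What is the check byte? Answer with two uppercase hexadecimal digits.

XOR the bytes together:
  start with 0xF0
  0xF0 ⊕ 0xD0 = 0x20
  0x20 ⊕ 0x54 = 0x74
  0x74 ⊕ 0x43 = 0x37
  0x37 ⊕ 0xFF = 0xC8
  0xC8 ⊕ 0x6F = 0xA7
  0xA7 ⊕ 0xC0 = 0x67

67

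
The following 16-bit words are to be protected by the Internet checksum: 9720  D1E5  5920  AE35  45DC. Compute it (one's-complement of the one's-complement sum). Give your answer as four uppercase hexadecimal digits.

One's-complement addition (fold any carry out of bit 15 back into bit 0):
  0x9720 + 0xD1E5 = 0x16905 → wrap carry → 0x6906
  0x6906 + 0x5920 = 0x0C226
  0xC226 + 0xAE35 = 0x1705B → wrap carry → 0x705C
  0x705C + 0x45DC = 0x0B638
One's-complement sum = 0xB638.
Checksum = ~0xB638 & 0xFFFF = 0x49C7.

49C7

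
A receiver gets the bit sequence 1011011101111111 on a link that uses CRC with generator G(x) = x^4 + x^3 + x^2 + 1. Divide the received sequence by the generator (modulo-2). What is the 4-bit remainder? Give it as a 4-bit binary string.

Modulo-2 division of 1011011101111111 by 11101:
  pos 0: 10110 XOR 11101 = 01011
  pos 1: 10111 XOR 11101 = 01010
  pos 2: 10101 XOR 11101 = 01000
  pos 3: 10001 XOR 11101 = 01100
  pos 4: 11000 XOR 11101 = 00101
  pos 6: 10111 XOR 11101 = 01010
  pos 7: 10101 XOR 11101 = 01000
  pos 8: 10001 XOR 11101 = 01100
  pos 9: 11001 XOR 11101 = 00100
  pos 11: 10011 XOR 11101 = 01110
Remainder = 1110 (nonzero — an error is detected).

1110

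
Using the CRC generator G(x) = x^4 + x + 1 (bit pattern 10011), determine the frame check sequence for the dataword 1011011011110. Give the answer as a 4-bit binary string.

Append 4 zeros: 10110110111100000. Divide by 10011 (XOR where the leading bit is 1):
  pos 0: 10110 XOR 10011 = 00101
  pos 2: 10111 XOR 10011 = 00100
  pos 4: 10001 XOR 10011 = 00010
  pos 7: 10111 XOR 10011 = 00100
  pos 9: 10000 XOR 10011 = 00011
  pos 12: 11000 XOR 10011 = 01011
Remainder (last 4 bits) = 1011. This is the CRC / FCS.

1011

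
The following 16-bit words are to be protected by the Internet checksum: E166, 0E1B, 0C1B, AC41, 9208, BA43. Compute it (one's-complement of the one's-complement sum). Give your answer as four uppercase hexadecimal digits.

One's-complement addition (fold any carry out of bit 15 back into bit 0):
  0xE166 + 0x0E1B = 0x0EF81
  0xEF81 + 0x0C1B = 0x0FB9C
  0xFB9C + 0xAC41 = 0x1A7DD → wrap carry → 0xA7DE
  0xA7DE + 0x9208 = 0x139E6 → wrap carry → 0x39E7
  0x39E7 + 0xBA43 = 0x0F42A
One's-complement sum = 0xF42A.
Checksum = ~0xF42A & 0xFFFF = 0x0BD5.

0BD5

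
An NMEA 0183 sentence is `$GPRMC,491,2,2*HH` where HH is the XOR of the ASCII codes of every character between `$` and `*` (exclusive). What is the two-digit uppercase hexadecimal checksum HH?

5B

XOR the ASCII codes of the payload characters:
  'G' = 0x47 → acc = 0x47
  'P' = 0x50 → acc = 0x17
  'R' = 0x52 → acc = 0x45
  'M' = 0x4D → acc = 0x08
  'C' = 0x43 → acc = 0x4B
  ',' = 0x2C → acc = 0x67
  '4' = 0x34 → acc = 0x53
  '9' = 0x39 → acc = 0x6A
  '1' = 0x31 → acc = 0x5B
  ',' = 0x2C → acc = 0x77
  '2' = 0x32 → acc = 0x45
  ',' = 0x2C → acc = 0x69
  '2' = 0x32 → acc = 0x5B
Checksum = 0x5B.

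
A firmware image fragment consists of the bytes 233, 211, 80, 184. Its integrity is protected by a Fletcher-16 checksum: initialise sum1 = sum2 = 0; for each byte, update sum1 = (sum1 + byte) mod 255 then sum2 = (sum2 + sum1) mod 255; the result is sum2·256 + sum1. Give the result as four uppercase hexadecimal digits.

7CC6

Running sums (mod 255):
  after byte 0 (233): sum1=233, sum2=233
  after byte 1 (211): sum1=189, sum2=167
  after byte 2 (80): sum1=14, sum2=181
  after byte 3 (184): sum1=198, sum2=124
Checksum = sum2·256 + sum1 = 124·256 + 198 = 31942 = 0x7CC6.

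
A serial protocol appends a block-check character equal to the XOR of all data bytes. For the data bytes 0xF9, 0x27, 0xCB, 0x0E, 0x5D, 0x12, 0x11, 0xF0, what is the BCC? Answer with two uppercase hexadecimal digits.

XOR the bytes together:
  start with 0xF9
  0xF9 ⊕ 0x27 = 0xDE
  0xDE ⊕ 0xCB = 0x15
  0x15 ⊕ 0x0E = 0x1B
  0x1B ⊕ 0x5D = 0x46
  0x46 ⊕ 0x12 = 0x54
  0x54 ⊕ 0x11 = 0x45
  0x45 ⊕ 0xF0 = 0xB5

B5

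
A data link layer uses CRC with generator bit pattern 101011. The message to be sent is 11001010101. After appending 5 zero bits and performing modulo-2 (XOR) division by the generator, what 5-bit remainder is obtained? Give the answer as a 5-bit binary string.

Append 5 zeros: 1100101010100000. Divide by 101011 (XOR where the leading bit is 1):
  pos 0: 110010 XOR 101011 = 011001
  pos 1: 110011 XOR 101011 = 011000
  pos 2: 110000 XOR 101011 = 011011
  pos 3: 110111 XOR 101011 = 011100
  pos 4: 111000 XOR 101011 = 010011
  pos 5: 100111 XOR 101011 = 001100
  pos 7: 110000 XOR 101011 = 011011
  pos 8: 110110 XOR 101011 = 011101
  pos 9: 111010 XOR 101011 = 010001
  pos 10: 100010 XOR 101011 = 001001
Remainder (last 5 bits) = 01001. This is the CRC / FCS.

01001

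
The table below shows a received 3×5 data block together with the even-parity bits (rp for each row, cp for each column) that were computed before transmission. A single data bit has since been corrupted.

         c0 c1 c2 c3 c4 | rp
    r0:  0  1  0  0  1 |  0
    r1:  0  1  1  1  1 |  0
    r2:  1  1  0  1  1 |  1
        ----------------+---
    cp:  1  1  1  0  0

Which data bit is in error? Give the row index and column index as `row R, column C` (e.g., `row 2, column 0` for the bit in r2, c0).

row 2, column 4

Recompute each row's even parity and compare to rp:
  r0: data parity 0, sent rp 0 → ok
  r1: data parity 0, sent rp 0 → ok
  r2: data parity 0, sent rp 1 → mismatch
Recompute each column's even parity and compare to cp:
  c0: data parity 1, sent cp 1 → ok
  c1: data parity 1, sent cp 1 → ok
  c2: data parity 1, sent cp 1 → ok
  c3: data parity 0, sent cp 0 → ok
  c4: data parity 1, sent cp 0 → mismatch
Exactly one row (r2) and one column (c4) fail → the flipped bit is at their intersection.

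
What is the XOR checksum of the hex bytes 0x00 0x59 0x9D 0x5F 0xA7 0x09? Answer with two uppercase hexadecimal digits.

35

XOR the bytes together:
  start with 0x00
  0x00 ⊕ 0x59 = 0x59
  0x59 ⊕ 0x9D = 0xC4
  0xC4 ⊕ 0x5F = 0x9B
  0x9B ⊕ 0xA7 = 0x3C
  0x3C ⊕ 0x09 = 0x35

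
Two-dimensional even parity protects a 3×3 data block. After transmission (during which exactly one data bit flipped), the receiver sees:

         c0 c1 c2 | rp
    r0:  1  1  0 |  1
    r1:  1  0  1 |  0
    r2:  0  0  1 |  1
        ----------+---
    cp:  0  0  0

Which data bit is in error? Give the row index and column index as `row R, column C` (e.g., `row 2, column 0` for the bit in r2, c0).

row 0, column 1

Recompute each row's even parity and compare to rp:
  r0: data parity 0, sent rp 1 → mismatch
  r1: data parity 0, sent rp 0 → ok
  r2: data parity 1, sent rp 1 → ok
Recompute each column's even parity and compare to cp:
  c0: data parity 0, sent cp 0 → ok
  c1: data parity 1, sent cp 0 → mismatch
  c2: data parity 0, sent cp 0 → ok
Exactly one row (r0) and one column (c1) fail → the flipped bit is at their intersection.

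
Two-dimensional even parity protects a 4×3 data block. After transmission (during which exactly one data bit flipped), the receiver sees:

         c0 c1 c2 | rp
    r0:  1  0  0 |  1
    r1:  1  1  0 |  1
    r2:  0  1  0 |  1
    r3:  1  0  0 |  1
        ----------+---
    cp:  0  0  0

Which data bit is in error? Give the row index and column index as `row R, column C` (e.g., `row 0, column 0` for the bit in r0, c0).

Recompute each row's even parity and compare to rp:
  r0: data parity 1, sent rp 1 → ok
  r1: data parity 0, sent rp 1 → mismatch
  r2: data parity 1, sent rp 1 → ok
  r3: data parity 1, sent rp 1 → ok
Recompute each column's even parity and compare to cp:
  c0: data parity 1, sent cp 0 → mismatch
  c1: data parity 0, sent cp 0 → ok
  c2: data parity 0, sent cp 0 → ok
Exactly one row (r1) and one column (c0) fail → the flipped bit is at their intersection.

row 1, column 0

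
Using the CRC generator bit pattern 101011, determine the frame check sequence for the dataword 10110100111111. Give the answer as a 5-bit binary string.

Append 5 zeros: 1011010011111100000. Divide by 101011 (XOR where the leading bit is 1):
  pos 0: 101101 XOR 101011 = 000110
  pos 3: 110001 XOR 101011 = 011010
  pos 4: 110101 XOR 101011 = 011110
  pos 5: 111101 XOR 101011 = 010110
  pos 6: 101101 XOR 101011 = 000110
  pos 9: 110110 XOR 101011 = 011101
  pos 10: 111010 XOR 101011 = 010001
  pos 11: 100010 XOR 101011 = 001001
  pos 13: 100100 XOR 101011 = 001111
Remainder (last 5 bits) = 01111. This is the CRC / FCS.

01111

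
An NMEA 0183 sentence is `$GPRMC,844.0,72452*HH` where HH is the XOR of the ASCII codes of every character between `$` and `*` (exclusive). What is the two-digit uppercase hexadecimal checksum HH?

XOR the ASCII codes of the payload characters:
  'G' = 0x47 → acc = 0x47
  'P' = 0x50 → acc = 0x17
  'R' = 0x52 → acc = 0x45
  'M' = 0x4D → acc = 0x08
  'C' = 0x43 → acc = 0x4B
  ',' = 0x2C → acc = 0x67
  '8' = 0x38 → acc = 0x5F
  '4' = 0x34 → acc = 0x6B
  '4' = 0x34 → acc = 0x5F
  '.' = 0x2E → acc = 0x71
  '0' = 0x30 → acc = 0x41
  ',' = 0x2C → acc = 0x6D
  '7' = 0x37 → acc = 0x5A
  '2' = 0x32 → acc = 0x68
  '4' = 0x34 → acc = 0x5C
  '5' = 0x35 → acc = 0x69
  '2' = 0x32 → acc = 0x5B
Checksum = 0x5B.

5B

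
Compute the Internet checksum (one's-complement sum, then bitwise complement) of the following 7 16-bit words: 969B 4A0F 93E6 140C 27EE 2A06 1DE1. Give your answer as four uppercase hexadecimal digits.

078D

One's-complement addition (fold any carry out of bit 15 back into bit 0):
  0x969B + 0x4A0F = 0x0E0AA
  0xE0AA + 0x93E6 = 0x17490 → wrap carry → 0x7491
  0x7491 + 0x140C = 0x0889D
  0x889D + 0x27EE = 0x0B08B
  0xB08B + 0x2A06 = 0x0DA91
  0xDA91 + 0x1DE1 = 0x0F872
One's-complement sum = 0xF872.
Checksum = ~0xF872 & 0xFFFF = 0x078D.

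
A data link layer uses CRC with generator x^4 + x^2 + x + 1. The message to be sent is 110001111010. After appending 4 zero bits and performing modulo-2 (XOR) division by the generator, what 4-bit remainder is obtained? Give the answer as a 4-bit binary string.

0010

Append 4 zeros: 1100011110100000. Divide by 10111 (XOR where the leading bit is 1):
  pos 0: 11000 XOR 10111 = 01111
  pos 1: 11111 XOR 10111 = 01000
  pos 2: 10001 XOR 10111 = 00110
  pos 4: 11011 XOR 10111 = 01100
  pos 5: 11000 XOR 10111 = 01111
  pos 6: 11111 XOR 10111 = 01000
  pos 7: 10000 XOR 10111 = 00111
  pos 9: 11100 XOR 10111 = 01011
  pos 10: 10110 XOR 10111 = 00001
Remainder (last 4 bits) = 0010. This is the CRC / FCS.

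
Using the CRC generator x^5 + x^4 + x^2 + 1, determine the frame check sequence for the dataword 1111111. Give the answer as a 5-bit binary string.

00111

Append 5 zeros: 111111100000. Divide by 110101 (XOR where the leading bit is 1):
  pos 0: 111111 XOR 110101 = 001010
  pos 2: 101010 XOR 110101 = 011111
  pos 3: 111110 XOR 110101 = 001011
  pos 5: 101100 XOR 110101 = 011001
  pos 6: 110010 XOR 110101 = 000111
Remainder (last 5 bits) = 00111. This is the CRC / FCS.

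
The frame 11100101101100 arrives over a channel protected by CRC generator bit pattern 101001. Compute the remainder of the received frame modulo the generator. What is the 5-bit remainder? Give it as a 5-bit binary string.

01001

Modulo-2 division of 11100101101100 by 101001:
  pos 0: 111001 XOR 101001 = 010000
  pos 1: 100000 XOR 101001 = 001001
  pos 3: 100111 XOR 101001 = 001110
  pos 5: 111001 XOR 101001 = 010000
  pos 6: 100001 XOR 101001 = 001000
  pos 8: 100000 XOR 101001 = 001001
Remainder = 01001 (nonzero — an error is detected).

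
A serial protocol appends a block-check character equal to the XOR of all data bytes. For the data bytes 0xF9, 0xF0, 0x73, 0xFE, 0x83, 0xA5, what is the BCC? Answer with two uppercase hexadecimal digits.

A2

XOR the bytes together:
  start with 0xF9
  0xF9 ⊕ 0xF0 = 0x09
  0x09 ⊕ 0x73 = 0x7A
  0x7A ⊕ 0xFE = 0x84
  0x84 ⊕ 0x83 = 0x07
  0x07 ⊕ 0xA5 = 0xA2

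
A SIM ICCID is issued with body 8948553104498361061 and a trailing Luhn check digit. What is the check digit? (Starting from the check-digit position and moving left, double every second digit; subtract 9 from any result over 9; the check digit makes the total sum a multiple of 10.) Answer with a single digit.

2

Partial digits right→left: 1 6 0 1 6 3 8 9 4 4 0 1 3 5 5 8 4 9 8
Double every second digit counting from the check-digit position (so the 1st, 3rd, 5th, ... of the partial from the right).
  doubled (with −9 where >9): 2 0 3 7 8 0 6 1 8 7 → sum 42
  kept as-is: 6 1 3 9 4 1 5 8 9 → sum 46
Total = 42 + 46 = 88.
Check digit = (10 − (88 mod 10)) mod 10 = 2.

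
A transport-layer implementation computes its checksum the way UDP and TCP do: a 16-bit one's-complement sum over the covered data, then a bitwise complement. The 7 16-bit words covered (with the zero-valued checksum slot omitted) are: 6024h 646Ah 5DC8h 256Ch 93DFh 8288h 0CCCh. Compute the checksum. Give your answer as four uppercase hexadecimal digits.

One's-complement addition (fold any carry out of bit 15 back into bit 0):
  0x6024 + 0x646A = 0x0C48E
  0xC48E + 0x5DC8 = 0x12256 → wrap carry → 0x2257
  0x2257 + 0x256C = 0x047C3
  0x47C3 + 0x93DF = 0x0DBA2
  0xDBA2 + 0x8288 = 0x15E2A → wrap carry → 0x5E2B
  0x5E2B + 0x0CCC = 0x06AF7
One's-complement sum = 0x6AF7.
Checksum = ~0x6AF7 & 0xFFFF = 0x9508.

9508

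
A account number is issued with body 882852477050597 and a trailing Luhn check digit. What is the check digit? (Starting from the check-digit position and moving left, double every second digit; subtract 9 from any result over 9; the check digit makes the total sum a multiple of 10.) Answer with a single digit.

Partial digits right→left: 7 9 5 0 5 0 7 7 4 2 5 8 2 8 8
Double every second digit counting from the check-digit position (so the 1st, 3rd, 5th, ... of the partial from the right).
  doubled (with −9 where >9): 5 1 1 5 8 1 4 7 → sum 32
  kept as-is: 9 0 0 7 2 8 8 → sum 34
Total = 32 + 34 = 66.
Check digit = (10 − (66 mod 10)) mod 10 = 4.

4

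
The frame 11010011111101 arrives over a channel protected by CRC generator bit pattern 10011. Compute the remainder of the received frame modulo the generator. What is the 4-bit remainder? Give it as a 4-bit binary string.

Modulo-2 division of 11010011111101 by 10011:
  pos 0: 11010 XOR 10011 = 01001
  pos 1: 10010 XOR 10011 = 00001
  pos 5: 11111 XOR 10011 = 01100
  pos 6: 11001 XOR 10011 = 01010
  pos 7: 10101 XOR 10011 = 00110
  pos 9: 11001 XOR 10011 = 01010
Remainder = 1010 (nonzero — an error is detected).

1010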